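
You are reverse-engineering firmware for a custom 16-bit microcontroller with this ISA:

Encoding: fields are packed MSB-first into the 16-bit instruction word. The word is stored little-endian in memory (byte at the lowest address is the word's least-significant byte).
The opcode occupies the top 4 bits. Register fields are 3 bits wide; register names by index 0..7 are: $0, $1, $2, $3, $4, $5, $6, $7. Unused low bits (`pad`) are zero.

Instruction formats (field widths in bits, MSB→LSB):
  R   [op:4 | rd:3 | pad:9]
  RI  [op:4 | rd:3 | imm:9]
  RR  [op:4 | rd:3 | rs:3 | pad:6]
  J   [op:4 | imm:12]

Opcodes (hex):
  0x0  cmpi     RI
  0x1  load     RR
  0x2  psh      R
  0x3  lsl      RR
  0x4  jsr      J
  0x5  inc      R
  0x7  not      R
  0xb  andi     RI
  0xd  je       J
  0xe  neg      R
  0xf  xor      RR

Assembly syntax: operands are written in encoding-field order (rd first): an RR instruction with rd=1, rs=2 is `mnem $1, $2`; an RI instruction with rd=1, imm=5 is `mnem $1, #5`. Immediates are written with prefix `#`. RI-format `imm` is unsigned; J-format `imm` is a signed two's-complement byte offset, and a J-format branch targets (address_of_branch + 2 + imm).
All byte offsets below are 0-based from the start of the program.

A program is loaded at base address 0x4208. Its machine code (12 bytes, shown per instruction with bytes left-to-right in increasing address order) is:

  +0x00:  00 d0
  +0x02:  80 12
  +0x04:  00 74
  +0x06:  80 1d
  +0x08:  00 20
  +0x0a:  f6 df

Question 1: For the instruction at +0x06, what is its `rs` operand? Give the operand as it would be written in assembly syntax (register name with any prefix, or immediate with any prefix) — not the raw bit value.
off 0x06: read 80 1d as little → 0x1d80
  top 4b → 0x1 → load [RR]
  [11:9] rd=6 = $6
  [8:6] rs=6 = $6

$6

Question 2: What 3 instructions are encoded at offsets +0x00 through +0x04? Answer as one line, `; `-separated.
je #0; load $1, $2; not $2

@+00  little-endian(00 d0) = 0xd000
  top 4b → 0xd → je [J]
  imm@[11:0]=0x0 ⇒ #0
@+02  little-endian(80 12) = 0x1280
  top 4b → 0x1 → load [RR]
  rd@[11:9]=0x1 ⇒ $1
  rs@[8:6]=0x2 ⇒ $2
@+04  little-endian(00 74) = 0x7400
  top 4b → 0x7 → not [R]
  rd@[11:9]=0x2 ⇒ $2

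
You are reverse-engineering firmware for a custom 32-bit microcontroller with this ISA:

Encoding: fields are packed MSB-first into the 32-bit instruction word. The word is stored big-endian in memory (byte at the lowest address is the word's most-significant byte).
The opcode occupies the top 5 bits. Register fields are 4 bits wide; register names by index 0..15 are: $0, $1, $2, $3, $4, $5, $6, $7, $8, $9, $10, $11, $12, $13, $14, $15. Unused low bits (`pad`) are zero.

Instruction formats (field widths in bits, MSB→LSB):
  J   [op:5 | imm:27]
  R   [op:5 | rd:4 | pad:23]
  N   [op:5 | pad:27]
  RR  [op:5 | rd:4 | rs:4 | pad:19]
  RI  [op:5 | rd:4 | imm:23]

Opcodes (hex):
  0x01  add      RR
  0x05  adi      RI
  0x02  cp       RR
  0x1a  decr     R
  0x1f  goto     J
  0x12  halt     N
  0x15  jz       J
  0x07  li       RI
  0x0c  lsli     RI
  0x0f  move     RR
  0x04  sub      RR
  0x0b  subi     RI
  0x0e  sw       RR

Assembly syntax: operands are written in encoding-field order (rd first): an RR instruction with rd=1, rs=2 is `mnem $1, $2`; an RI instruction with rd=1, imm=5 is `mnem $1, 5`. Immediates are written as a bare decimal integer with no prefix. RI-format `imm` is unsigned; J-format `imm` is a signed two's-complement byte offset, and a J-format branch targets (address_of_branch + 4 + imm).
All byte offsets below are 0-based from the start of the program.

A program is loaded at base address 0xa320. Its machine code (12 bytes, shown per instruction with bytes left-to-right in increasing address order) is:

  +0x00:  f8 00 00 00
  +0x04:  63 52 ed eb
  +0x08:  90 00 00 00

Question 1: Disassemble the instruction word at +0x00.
goto 0

@+00  big-endian(f8 00 00 00) = 0xf8000000
  top 5b → 0x1f → goto [J]
  imm@[26:0]=0x0 ⇒ 0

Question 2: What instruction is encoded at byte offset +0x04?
@+04  big-endian(63 52 ed eb) = 0x6352edeb
  top 5b → 0xc → lsli [RI]
  rd@[26:23]=0x6 ⇒ $6
  imm@[22:0]=0x52edeb ⇒ 5434859

lsli $6, 5434859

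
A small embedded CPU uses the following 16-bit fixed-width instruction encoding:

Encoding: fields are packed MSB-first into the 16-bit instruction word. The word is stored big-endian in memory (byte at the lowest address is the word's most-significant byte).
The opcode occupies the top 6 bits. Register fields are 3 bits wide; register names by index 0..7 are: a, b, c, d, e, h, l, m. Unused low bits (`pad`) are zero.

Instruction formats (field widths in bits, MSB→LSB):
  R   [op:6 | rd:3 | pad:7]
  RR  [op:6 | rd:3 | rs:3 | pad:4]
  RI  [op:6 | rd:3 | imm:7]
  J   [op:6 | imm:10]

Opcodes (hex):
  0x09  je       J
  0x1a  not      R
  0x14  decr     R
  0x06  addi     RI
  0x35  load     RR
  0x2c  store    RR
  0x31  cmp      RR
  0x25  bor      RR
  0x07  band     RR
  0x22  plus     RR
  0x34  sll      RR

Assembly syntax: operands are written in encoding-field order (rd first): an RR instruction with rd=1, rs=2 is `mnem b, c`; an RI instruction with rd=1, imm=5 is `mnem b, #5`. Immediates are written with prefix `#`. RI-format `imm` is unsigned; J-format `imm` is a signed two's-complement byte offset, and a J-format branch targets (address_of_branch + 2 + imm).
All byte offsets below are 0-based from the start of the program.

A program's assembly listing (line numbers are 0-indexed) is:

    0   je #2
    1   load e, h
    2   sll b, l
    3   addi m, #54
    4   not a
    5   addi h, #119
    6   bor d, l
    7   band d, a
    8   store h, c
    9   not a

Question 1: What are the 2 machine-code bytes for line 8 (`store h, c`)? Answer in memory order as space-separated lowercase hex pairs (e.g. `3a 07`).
line 8 (store): pack op=0x2c:6|rd=5:3|rs=2:3|pad=0:4 = 0xb2a0; big→ b2 a0

b2 a0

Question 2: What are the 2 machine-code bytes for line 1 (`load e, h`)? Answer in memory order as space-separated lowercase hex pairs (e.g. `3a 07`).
L1: load op=0x35:6|rd=4:3|rs=5:3|pad=0:4 ⇒ 0xd650 ⇒ big d6 50

d6 50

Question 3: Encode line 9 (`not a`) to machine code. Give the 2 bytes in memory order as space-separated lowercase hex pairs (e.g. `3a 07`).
68 00

9. not fields op=0x1a:6|rd=0:3|pad=0:7 → word 6800h → 68 00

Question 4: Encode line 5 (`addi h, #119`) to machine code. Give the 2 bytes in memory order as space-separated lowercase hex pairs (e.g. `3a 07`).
5. addi fields op=0x6:6|rd=5:3|imm=119:7 → word 1af7h → 1a f7

1a f7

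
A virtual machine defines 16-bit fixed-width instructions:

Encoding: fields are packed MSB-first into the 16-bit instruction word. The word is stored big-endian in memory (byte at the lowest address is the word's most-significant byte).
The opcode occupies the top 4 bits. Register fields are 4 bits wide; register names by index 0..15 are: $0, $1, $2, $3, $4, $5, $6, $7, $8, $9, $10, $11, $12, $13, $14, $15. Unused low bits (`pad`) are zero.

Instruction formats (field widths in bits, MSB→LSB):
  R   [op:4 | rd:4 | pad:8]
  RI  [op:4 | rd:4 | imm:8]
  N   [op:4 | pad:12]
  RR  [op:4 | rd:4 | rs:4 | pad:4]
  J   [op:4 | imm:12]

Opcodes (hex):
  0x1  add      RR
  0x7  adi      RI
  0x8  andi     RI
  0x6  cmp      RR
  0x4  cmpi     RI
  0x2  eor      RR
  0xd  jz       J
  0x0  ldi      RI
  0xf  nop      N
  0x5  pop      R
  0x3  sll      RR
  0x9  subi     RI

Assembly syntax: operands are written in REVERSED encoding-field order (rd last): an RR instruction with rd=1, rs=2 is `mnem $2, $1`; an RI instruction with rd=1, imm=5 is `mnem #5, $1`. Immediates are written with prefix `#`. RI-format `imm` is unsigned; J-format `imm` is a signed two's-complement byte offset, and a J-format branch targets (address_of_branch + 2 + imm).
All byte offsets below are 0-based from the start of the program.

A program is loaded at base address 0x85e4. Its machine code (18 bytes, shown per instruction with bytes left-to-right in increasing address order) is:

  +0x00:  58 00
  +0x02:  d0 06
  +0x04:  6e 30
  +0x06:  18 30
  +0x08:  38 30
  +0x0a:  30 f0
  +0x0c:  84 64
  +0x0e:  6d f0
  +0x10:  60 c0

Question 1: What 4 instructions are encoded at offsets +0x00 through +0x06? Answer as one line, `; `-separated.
pop $8; jz #6; cmp $3, $14; add $3, $8

[00] 58 00 → 0x5800
  opcode bits[15:12]=0x5: pop/R
  [11:8] rd=8 = $8
[02] d0 06 → 0xd006
  opcode bits[15:12]=0xd: jz/J
  [11:0] imm=6 = #6
[04] 6e 30 → 0x6e30
  opcode bits[15:12]=0x6: cmp/RR
  [11:8] rd=14 = $14
  [7:4] rs=3 = $3
[06] 18 30 → 0x1830
  opcode bits[15:12]=0x1: add/RR
  [11:8] rd=8 = $8
  [7:4] rs=3 = $3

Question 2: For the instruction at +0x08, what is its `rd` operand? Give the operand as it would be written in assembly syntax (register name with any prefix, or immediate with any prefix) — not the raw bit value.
$8

@+08  big-endian(38 30) = 0x3830
  top 4b → 0x3 → sll [RR]
  rd@[11:8]=0x8 ⇒ $8
  rs@[7:4]=0x3 ⇒ $3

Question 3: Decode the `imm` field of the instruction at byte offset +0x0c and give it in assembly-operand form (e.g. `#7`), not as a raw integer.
#100

@+0c  big-endian(84 64) = 0x8464
  top 4b → 0x8 → andi [RI]
  rd: (w>>8)&0xf=0x4 → $4
  imm: (w>>0)&0xff=0x64 → #100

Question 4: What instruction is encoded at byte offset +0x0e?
cmp $15, $13

@+0e  big-endian(6d f0) = 0x6df0
  opcode bits[15:12]=0x6: cmp/RR
  rd@[11:8]=0xd ⇒ $13
  rs@[7:4]=0xf ⇒ $15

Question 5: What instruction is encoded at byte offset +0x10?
+0x10: 60 c0 ⇒ word 0x60c0 (big)
  opcode bits[15:12]=0x6: cmp/RR
  [11:8] rd=0 = $0
  [7:4] rs=12 = $12

cmp $12, $0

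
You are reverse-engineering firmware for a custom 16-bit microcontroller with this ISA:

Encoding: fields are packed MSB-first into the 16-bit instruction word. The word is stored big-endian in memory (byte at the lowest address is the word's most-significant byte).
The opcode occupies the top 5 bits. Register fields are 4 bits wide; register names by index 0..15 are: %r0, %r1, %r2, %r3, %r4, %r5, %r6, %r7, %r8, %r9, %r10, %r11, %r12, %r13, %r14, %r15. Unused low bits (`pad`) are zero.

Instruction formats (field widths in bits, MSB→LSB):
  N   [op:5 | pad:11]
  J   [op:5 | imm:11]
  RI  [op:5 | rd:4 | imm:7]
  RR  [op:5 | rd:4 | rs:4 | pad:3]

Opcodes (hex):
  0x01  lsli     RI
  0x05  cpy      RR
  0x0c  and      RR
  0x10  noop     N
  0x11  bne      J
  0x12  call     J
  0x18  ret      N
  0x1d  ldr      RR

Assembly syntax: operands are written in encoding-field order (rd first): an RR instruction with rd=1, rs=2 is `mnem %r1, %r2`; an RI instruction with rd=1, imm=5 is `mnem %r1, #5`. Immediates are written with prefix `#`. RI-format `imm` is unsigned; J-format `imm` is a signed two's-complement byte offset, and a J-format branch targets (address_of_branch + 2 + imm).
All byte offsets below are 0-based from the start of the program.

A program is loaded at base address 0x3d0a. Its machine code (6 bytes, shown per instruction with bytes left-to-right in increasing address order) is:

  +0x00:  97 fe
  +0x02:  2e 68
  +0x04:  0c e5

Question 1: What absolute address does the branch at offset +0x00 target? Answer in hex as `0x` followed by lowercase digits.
0x3d0a

[00] 97 fe → 0x97fe
  top 5b → 0x12 → call [J]
  imm@[10:0]=0x7fe (s11→-2) ⇒ #-2
  target = base 0x3d0a + off 0x00 + 2 + imm -2 = 0x3d0a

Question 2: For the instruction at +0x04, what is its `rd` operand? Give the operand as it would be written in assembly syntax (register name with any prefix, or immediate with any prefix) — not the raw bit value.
@+04  big-endian(0c e5) = 0x0ce5
  opcode bits[15:11]=0x1: lsli/RI
  rd: (w>>7)&0xf=0x9 → %r9
  imm: (w>>0)&0x7f=0x65 → #101

%r9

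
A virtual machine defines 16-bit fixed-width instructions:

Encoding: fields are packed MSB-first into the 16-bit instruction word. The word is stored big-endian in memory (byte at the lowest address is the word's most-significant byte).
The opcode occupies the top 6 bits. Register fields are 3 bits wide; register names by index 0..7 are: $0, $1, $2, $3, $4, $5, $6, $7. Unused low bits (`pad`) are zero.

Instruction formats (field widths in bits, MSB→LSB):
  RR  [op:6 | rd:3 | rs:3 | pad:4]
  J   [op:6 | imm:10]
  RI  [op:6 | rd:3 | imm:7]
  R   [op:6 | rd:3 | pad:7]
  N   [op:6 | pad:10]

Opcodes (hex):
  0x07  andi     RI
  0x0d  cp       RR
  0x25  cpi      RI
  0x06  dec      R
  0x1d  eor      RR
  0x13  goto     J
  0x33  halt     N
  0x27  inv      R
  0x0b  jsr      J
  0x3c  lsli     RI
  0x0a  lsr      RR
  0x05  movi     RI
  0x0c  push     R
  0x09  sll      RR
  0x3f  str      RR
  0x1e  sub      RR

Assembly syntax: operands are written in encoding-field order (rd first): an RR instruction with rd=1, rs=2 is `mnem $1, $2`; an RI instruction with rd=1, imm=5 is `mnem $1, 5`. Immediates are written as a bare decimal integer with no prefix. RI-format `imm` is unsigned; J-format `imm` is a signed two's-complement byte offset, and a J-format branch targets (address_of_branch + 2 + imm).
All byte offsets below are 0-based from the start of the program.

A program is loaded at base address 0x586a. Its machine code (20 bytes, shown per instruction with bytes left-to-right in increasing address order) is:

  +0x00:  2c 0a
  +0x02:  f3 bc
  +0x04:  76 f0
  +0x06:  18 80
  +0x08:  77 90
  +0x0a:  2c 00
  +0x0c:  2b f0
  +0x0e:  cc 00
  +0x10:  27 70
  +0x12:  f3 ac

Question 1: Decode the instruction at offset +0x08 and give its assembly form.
@+08  big-endian(77 90) = 0x7790
  top 6b → 0x1d → eor [RR]
  rd@[9:7]=0x7 ⇒ $7
  rs@[6:4]=0x1 ⇒ $1

eor $7, $1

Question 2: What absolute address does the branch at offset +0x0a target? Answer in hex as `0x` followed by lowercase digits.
+0x0a: 2c 00 ⇒ word 0x2c00 (big)
  op=0x2c00>>10=0xb ⇒ jsr (J)
  imm@[9:0]=0x0 ⇒ 0
  target = base 0x586a + off 0x0a + 2 + imm 0 = 0x5876

0x5876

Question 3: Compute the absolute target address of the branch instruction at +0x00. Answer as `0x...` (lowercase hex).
0x5876

+0x00: 2c 0a ⇒ word 0x2c0a (big)
  top 6b → 0xb → jsr [J]
  imm@[9:0]=0xa ⇒ 10
  target = base 0x586a + off 0x00 + 2 + imm 10 = 0x5876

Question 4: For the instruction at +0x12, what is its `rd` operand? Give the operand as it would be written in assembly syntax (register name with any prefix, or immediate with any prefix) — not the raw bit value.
$7

off 0x12: read f3 ac as big → 0xf3ac
  top 6b → 0x3c → lsli [RI]
  [9:7] rd=7 = $7
  [6:0] imm=44 = 44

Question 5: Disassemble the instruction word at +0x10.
sll $6, $7

off 0x10: read 27 70 as big → 0x2770
  opcode bits[15:10]=0x9: sll/RR
  rd: (w>>7)&0x7=0x6 → $6
  rs: (w>>4)&0x7=0x7 → $7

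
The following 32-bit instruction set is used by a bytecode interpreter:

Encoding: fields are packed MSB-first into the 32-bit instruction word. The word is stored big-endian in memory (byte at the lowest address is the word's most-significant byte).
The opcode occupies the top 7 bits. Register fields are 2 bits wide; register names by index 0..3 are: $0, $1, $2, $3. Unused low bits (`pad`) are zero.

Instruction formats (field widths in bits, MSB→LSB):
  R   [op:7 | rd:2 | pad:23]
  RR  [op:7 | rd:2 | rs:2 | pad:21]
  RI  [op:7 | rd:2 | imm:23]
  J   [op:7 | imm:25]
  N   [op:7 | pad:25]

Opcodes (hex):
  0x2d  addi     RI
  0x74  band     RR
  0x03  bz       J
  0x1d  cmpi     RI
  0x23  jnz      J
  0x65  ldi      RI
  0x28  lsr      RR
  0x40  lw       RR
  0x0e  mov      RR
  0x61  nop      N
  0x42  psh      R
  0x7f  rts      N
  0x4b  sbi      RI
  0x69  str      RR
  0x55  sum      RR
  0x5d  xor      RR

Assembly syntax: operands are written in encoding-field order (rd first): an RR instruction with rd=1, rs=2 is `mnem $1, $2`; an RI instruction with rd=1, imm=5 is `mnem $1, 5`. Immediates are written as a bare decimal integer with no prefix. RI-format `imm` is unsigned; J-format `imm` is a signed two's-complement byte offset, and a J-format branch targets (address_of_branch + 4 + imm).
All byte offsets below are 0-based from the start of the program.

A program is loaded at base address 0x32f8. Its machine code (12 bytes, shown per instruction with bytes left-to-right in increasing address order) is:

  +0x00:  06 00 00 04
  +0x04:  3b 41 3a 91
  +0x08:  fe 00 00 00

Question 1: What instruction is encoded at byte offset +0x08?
@+08  big-endian(fe 00 00 00) = 0xfe000000
  opcode bits[31:25]=0x7f: rts/N

rts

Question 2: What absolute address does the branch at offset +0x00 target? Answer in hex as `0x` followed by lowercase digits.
@+00  big-endian(06 00 00 04) = 0x06000004
  op=0x06000004>>25=0x3 ⇒ bz (J)
  [24:0] imm=4 = 4
  target = base 0x32f8 + off 0x00 + 4 + imm 4 = 0x3300

0x3300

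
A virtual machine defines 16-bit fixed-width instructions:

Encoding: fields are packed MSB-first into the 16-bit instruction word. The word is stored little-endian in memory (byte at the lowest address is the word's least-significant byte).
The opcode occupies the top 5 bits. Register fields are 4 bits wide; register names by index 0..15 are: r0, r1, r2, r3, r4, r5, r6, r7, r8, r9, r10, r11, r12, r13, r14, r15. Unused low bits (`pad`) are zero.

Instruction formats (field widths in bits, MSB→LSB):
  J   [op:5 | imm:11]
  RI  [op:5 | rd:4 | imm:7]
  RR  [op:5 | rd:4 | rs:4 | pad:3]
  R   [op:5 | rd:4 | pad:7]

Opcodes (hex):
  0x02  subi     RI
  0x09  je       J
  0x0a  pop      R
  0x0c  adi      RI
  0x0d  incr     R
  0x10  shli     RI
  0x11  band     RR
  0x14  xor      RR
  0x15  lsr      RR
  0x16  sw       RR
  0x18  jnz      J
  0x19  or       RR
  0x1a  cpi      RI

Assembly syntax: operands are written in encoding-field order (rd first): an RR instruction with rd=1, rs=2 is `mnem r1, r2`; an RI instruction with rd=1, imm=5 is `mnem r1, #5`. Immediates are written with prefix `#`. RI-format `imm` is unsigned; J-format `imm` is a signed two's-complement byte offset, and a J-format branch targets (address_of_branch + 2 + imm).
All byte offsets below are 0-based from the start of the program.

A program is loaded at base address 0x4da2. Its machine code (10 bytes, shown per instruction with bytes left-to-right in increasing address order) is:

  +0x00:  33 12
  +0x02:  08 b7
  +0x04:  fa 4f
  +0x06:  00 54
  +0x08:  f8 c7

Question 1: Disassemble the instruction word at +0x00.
+0x00: 33 12 ⇒ word 0x1233 (little)
  top 5b → 0x2 → subi [RI]
  rd: (w>>7)&0xf=0x4 → r4
  imm: (w>>0)&0x7f=0x33 → #51

subi r4, #51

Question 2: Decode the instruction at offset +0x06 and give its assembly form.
pop r8

+0x06: 00 54 ⇒ word 0x5400 (little)
  opcode bits[15:11]=0xa: pop/R
  rd@[10:7]=0x8 ⇒ r8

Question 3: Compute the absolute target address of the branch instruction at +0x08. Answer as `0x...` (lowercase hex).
+0x08: f8 c7 ⇒ word 0xc7f8 (little)
  opcode bits[15:11]=0x18: jnz/J
  [10:0] imm=2040 (s11→-8) = #-8
  target = base 0x4da2 + off 0x08 + 2 + imm -8 = 0x4da4

0x4da4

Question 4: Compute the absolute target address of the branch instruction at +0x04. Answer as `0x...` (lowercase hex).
off 0x04: read fa 4f as little → 0x4ffa
  op=0x4ffa>>11=0x9 ⇒ je (J)
  [10:0] imm=2042 (s11→-6) = #-6
  target = base 0x4da2 + off 0x04 + 2 + imm -6 = 0x4da2

0x4da2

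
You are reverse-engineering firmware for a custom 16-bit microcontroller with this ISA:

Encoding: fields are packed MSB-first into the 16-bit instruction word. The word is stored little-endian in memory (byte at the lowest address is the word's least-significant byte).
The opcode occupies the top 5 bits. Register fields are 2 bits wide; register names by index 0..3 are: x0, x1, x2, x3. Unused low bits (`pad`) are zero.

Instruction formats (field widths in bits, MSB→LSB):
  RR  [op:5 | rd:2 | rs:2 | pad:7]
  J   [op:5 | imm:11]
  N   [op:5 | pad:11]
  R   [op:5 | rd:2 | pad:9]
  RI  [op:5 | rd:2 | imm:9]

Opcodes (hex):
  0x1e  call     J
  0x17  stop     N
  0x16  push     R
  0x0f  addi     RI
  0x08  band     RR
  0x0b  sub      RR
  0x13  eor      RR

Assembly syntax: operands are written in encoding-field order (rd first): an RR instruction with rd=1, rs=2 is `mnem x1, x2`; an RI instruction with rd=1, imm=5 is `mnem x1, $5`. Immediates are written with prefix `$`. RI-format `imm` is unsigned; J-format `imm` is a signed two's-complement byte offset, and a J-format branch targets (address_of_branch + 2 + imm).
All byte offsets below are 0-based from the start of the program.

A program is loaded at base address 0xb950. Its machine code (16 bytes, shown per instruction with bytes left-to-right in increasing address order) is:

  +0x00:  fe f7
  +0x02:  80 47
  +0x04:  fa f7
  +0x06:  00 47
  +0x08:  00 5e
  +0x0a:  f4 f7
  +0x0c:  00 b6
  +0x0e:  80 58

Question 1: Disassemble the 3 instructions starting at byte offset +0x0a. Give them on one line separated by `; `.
call $-12; push x3; sub x0, x1

[0a] f4 f7 → 0xf7f4
  top 5b → 0x1e → call [J]
  imm: (w>>0)&0x7ff=0x7f4 (s11→-12) → $-12
[0c] 00 b6 → 0xb600
  top 5b → 0x16 → push [R]
  rd: (w>>9)&0x3=0x3 → x3
[0e] 80 58 → 0x5880
  top 5b → 0xb → sub [RR]
  rd: (w>>9)&0x3=0x0 → x0
  rs: (w>>7)&0x3=0x1 → x1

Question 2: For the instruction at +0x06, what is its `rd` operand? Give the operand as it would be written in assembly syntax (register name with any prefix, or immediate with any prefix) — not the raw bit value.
+0x06: 00 47 ⇒ word 0x4700 (little)
  op=0x4700>>11=0x8 ⇒ band (RR)
  rd@[10:9]=0x3 ⇒ x3
  rs@[8:7]=0x2 ⇒ x2

x3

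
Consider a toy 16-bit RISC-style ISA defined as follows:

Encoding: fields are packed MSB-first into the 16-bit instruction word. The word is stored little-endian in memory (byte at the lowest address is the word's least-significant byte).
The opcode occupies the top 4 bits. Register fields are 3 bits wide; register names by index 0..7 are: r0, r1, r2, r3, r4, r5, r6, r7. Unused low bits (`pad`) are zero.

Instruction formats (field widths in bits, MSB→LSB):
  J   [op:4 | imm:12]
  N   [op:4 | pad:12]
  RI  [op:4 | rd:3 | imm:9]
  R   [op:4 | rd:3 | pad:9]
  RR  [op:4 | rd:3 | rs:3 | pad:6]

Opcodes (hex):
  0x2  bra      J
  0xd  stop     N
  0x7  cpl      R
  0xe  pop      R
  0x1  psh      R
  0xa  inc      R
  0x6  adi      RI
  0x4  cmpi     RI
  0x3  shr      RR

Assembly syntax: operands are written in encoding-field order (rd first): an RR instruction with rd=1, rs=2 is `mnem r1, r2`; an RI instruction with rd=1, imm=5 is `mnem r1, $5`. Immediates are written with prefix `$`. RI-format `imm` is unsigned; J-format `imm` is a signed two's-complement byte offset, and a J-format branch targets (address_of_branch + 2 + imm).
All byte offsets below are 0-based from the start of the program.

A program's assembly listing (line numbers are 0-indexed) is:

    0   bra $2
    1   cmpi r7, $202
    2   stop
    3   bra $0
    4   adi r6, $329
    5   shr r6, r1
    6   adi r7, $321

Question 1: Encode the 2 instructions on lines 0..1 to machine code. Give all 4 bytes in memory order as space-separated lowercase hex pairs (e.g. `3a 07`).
0. bra fields op=0x2:4|imm=2:12 → word 2002h → 02 20
1. cmpi fields op=0x4:4|rd=7:3|imm=202:9 → word 4ecah → ca 4e

02 20 ca 4e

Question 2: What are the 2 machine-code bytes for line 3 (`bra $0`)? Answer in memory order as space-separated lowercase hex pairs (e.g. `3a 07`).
L3: bra op=0x2:4|imm=0:12 ⇒ 0x2000 ⇒ little 00 20

00 20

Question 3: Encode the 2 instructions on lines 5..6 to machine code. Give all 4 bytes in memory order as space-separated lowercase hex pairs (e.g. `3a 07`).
40 3c 41 6f

5. shr fields op=0x3:4|rd=6:3|rs=1:3|pad=0:6 → word 3c40h → 40 3c
6. adi fields op=0x6:4|rd=7:3|imm=321:9 → word 6f41h → 41 6f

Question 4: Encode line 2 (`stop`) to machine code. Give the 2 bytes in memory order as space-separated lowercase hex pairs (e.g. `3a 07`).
L2: stop op=0xd:4|pad=0:12 ⇒ 0xd000 ⇒ little 00 d0

00 d0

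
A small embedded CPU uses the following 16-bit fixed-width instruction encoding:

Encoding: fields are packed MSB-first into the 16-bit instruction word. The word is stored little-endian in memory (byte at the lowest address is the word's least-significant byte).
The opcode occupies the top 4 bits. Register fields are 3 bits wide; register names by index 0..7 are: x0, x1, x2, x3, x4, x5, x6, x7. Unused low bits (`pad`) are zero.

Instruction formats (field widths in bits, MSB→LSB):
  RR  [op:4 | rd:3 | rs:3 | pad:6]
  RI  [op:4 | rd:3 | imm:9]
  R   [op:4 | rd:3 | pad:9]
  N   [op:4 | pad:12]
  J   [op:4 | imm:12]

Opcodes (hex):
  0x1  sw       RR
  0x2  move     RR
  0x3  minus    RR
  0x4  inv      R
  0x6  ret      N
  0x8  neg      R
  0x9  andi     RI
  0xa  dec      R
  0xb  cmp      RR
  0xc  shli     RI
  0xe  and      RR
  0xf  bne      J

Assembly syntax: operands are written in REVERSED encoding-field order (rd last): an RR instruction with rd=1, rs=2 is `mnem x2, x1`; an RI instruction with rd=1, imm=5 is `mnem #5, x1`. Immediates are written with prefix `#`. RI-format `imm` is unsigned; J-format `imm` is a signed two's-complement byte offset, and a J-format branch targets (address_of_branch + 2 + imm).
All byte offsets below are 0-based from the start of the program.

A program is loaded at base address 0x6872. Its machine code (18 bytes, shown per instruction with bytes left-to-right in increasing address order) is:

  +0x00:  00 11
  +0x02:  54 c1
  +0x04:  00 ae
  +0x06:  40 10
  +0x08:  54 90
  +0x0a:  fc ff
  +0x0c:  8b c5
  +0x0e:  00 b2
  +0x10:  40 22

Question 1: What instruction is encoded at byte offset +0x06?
sw x1, x0

off 0x06: read 40 10 as little → 0x1040
  top 4b → 0x1 → sw [RR]
  rd: (w>>9)&0x7=0x0 → x0
  rs: (w>>6)&0x7=0x1 → x1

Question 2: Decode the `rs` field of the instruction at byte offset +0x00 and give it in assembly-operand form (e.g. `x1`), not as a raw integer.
@+00  little-endian(00 11) = 0x1100
  op=0x1100>>12=0x1 ⇒ sw (RR)
  rd@[11:9]=0x0 ⇒ x0
  rs@[8:6]=0x4 ⇒ x4

x4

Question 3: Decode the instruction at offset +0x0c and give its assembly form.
shli #395, x2

+0x0c: 8b c5 ⇒ word 0xc58b (little)
  op=0xc58b>>12=0xc ⇒ shli (RI)
  rd: (w>>9)&0x7=0x2 → x2
  imm: (w>>0)&0x1ff=0x18b → #395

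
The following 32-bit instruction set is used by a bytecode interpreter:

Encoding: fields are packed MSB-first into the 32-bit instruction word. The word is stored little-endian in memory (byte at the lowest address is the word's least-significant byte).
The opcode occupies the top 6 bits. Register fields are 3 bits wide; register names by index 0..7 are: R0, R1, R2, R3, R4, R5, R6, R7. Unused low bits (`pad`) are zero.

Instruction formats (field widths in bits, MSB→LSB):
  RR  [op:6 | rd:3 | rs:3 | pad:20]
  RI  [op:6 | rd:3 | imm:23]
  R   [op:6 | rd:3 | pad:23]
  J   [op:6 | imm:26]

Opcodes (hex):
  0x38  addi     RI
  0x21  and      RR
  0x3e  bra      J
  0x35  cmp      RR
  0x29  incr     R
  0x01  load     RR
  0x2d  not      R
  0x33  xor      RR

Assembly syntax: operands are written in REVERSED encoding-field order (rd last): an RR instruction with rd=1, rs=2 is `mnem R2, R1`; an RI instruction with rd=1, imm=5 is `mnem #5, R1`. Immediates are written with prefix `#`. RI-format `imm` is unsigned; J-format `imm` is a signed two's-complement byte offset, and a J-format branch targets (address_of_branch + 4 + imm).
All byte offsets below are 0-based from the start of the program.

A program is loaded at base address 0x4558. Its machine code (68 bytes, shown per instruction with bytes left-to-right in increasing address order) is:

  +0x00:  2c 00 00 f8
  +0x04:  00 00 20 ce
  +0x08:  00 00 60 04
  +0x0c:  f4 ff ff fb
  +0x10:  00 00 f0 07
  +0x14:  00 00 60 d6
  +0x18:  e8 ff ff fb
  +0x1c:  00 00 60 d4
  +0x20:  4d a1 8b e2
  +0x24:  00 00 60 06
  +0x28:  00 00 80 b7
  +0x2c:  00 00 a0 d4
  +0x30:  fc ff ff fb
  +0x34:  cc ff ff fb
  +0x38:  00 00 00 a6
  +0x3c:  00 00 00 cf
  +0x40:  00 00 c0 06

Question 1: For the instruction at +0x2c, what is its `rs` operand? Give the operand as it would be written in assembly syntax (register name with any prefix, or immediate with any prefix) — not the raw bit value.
R2

[2c] 00 00 a0 d4 → 0xd4a00000
  top 6b → 0x35 → cmp [RR]
  [25:23] rd=1 = R1
  [22:20] rs=2 = R2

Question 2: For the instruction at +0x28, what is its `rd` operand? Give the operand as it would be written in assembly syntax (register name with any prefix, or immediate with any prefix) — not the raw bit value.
R7

off 0x28: read 00 00 80 b7 as little → 0xb7800000
  top 6b → 0x2d → not [R]
  rd@[25:23]=0x7 ⇒ R7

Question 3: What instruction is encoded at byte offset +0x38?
off 0x38: read 00 00 00 a6 as little → 0xa6000000
  opcode bits[31:26]=0x29: incr/R
  rd@[25:23]=0x4 ⇒ R4

incr R4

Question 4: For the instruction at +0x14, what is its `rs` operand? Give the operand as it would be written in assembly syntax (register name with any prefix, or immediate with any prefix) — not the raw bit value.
R6

[14] 00 00 60 d6 → 0xd6600000
  top 6b → 0x35 → cmp [RR]
  rd: (w>>23)&0x7=0x4 → R4
  rs: (w>>20)&0x7=0x6 → R6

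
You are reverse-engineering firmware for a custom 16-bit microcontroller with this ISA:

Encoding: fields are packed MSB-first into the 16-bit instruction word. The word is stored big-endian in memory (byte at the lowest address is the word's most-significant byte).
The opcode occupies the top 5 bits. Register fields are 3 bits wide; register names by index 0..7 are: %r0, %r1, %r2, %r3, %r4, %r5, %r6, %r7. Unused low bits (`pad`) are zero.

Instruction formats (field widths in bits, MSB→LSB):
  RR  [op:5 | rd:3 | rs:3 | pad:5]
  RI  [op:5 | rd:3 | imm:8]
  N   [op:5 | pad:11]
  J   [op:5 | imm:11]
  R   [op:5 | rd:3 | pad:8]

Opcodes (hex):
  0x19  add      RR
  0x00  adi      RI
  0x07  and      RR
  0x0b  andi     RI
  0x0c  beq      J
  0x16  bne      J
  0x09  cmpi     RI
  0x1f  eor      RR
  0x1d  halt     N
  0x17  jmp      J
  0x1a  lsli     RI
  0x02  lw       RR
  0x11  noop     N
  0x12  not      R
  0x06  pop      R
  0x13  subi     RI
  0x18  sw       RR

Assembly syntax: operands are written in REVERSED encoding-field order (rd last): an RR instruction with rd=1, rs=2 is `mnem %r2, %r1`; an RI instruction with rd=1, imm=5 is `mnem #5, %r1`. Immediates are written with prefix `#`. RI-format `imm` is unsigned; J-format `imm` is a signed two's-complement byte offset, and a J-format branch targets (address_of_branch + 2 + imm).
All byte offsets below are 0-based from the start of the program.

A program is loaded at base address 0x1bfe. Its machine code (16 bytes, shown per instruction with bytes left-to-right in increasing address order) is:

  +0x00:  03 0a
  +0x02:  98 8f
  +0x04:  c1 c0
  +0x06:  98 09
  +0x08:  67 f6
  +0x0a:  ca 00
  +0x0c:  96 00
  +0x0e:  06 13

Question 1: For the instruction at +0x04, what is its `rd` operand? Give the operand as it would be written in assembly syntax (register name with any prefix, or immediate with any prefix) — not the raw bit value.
%r1

[04] c1 c0 → 0xc1c0
  op=0xc1c0>>11=0x18 ⇒ sw (RR)
  rd: (w>>8)&0x7=0x1 → %r1
  rs: (w>>5)&0x7=0x6 → %r6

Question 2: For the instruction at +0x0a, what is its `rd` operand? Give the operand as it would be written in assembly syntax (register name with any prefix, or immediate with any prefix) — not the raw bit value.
@+0a  big-endian(ca 00) = 0xca00
  top 5b → 0x19 → add [RR]
  rd: (w>>8)&0x7=0x2 → %r2
  rs: (w>>5)&0x7=0x0 → %r0

%r2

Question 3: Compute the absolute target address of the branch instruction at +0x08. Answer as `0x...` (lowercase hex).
off 0x08: read 67 f6 as big → 0x67f6
  top 5b → 0xc → beq [J]
  imm: (w>>0)&0x7ff=0x7f6 (s11→-10) → #-10
  target = base 0x1bfe + off 0x08 + 2 + imm -10 = 0x1bfe

0x1bfe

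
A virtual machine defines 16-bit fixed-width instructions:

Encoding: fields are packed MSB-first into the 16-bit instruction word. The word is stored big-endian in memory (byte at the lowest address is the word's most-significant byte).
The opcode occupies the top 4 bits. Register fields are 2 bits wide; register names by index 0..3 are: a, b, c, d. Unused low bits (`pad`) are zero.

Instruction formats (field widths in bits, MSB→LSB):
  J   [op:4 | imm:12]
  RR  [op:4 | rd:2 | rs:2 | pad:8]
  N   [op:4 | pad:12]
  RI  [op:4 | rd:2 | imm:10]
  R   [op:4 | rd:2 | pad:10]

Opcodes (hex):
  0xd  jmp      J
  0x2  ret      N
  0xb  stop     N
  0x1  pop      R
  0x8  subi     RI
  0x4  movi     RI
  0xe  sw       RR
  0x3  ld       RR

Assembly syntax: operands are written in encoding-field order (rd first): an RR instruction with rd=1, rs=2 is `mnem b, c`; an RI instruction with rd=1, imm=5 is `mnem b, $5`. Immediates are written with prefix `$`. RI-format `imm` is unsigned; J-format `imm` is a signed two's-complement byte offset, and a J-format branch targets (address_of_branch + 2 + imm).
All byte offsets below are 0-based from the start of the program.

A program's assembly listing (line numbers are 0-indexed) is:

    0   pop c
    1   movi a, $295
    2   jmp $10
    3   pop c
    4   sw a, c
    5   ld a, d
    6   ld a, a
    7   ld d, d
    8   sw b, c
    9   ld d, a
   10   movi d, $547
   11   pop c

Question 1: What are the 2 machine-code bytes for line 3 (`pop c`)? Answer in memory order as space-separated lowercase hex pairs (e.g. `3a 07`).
18 00

L3: pop op=0x1:4|rd=2:2|pad=0:10 ⇒ 0x1800 ⇒ big 18 00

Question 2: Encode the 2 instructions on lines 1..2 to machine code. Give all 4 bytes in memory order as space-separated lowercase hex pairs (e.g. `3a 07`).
41 27 d0 0a

1. movi fields op=0x4:4|rd=0:2|imm=295:10 → word 4127h → 41 27
2. jmp fields op=0xd:4|imm=10:12 → word d00ah → d0 0a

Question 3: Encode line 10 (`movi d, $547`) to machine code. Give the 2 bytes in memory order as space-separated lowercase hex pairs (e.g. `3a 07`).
L10: movi op=0x4:4|rd=3:2|imm=547:10 ⇒ 0x4e23 ⇒ big 4e 23

4e 23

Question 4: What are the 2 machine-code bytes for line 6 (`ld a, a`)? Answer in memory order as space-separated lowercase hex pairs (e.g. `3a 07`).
6. ld fields op=0x3:4|rd=0:2|rs=0:2|pad=0:8 → word 3000h → 30 00

30 00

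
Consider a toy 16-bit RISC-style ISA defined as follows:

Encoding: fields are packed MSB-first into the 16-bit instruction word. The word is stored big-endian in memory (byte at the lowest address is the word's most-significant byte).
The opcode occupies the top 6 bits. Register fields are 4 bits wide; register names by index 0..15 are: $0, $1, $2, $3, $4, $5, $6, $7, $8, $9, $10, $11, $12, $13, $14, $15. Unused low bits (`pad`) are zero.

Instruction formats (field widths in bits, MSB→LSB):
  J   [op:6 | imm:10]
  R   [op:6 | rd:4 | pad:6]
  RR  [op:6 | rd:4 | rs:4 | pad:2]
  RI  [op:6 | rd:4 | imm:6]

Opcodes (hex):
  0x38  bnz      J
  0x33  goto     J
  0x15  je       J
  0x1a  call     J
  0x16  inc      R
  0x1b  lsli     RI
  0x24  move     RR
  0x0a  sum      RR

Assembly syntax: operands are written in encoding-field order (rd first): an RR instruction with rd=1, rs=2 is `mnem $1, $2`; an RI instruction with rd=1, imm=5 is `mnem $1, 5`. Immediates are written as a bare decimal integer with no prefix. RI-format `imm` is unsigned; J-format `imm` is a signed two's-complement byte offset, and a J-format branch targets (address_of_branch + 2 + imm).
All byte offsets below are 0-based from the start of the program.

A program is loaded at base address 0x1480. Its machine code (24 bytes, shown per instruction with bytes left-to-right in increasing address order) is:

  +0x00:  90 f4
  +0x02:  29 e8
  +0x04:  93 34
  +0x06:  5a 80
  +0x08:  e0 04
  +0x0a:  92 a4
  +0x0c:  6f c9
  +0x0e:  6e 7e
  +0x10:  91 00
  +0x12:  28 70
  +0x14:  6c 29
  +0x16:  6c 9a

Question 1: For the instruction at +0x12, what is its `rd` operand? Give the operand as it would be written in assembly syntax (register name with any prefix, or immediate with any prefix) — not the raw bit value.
$1

off 0x12: read 28 70 as big → 0x2870
  op=0x2870>>10=0xa ⇒ sum (RR)
  rd@[9:6]=0x1 ⇒ $1
  rs@[5:2]=0xc ⇒ $12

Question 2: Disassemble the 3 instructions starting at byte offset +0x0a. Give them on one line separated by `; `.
move $10, $9; lsli $15, 9; lsli $9, 62

@+0a  big-endian(92 a4) = 0x92a4
  op=0x92a4>>10=0x24 ⇒ move (RR)
  [9:6] rd=10 = $10
  [5:2] rs=9 = $9
@+0c  big-endian(6f c9) = 0x6fc9
  op=0x6fc9>>10=0x1b ⇒ lsli (RI)
  [9:6] rd=15 = $15
  [5:0] imm=9 = 9
@+0e  big-endian(6e 7e) = 0x6e7e
  op=0x6e7e>>10=0x1b ⇒ lsli (RI)
  [9:6] rd=9 = $9
  [5:0] imm=62 = 62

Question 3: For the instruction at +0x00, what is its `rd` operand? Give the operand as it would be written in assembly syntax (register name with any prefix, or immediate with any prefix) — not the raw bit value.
$3

[00] 90 f4 → 0x90f4
  op=0x90f4>>10=0x24 ⇒ move (RR)
  rd: (w>>6)&0xf=0x3 → $3
  rs: (w>>2)&0xf=0xd → $13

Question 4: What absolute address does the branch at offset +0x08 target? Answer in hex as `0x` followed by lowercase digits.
@+08  big-endian(e0 04) = 0xe004
  top 6b → 0x38 → bnz [J]
  imm@[9:0]=0x4 ⇒ 4
  target = base 0x1480 + off 0x08 + 2 + imm 4 = 0x148e

0x148e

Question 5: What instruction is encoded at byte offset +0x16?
@+16  big-endian(6c 9a) = 0x6c9a
  top 6b → 0x1b → lsli [RI]
  [9:6] rd=2 = $2
  [5:0] imm=26 = 26

lsli $2, 26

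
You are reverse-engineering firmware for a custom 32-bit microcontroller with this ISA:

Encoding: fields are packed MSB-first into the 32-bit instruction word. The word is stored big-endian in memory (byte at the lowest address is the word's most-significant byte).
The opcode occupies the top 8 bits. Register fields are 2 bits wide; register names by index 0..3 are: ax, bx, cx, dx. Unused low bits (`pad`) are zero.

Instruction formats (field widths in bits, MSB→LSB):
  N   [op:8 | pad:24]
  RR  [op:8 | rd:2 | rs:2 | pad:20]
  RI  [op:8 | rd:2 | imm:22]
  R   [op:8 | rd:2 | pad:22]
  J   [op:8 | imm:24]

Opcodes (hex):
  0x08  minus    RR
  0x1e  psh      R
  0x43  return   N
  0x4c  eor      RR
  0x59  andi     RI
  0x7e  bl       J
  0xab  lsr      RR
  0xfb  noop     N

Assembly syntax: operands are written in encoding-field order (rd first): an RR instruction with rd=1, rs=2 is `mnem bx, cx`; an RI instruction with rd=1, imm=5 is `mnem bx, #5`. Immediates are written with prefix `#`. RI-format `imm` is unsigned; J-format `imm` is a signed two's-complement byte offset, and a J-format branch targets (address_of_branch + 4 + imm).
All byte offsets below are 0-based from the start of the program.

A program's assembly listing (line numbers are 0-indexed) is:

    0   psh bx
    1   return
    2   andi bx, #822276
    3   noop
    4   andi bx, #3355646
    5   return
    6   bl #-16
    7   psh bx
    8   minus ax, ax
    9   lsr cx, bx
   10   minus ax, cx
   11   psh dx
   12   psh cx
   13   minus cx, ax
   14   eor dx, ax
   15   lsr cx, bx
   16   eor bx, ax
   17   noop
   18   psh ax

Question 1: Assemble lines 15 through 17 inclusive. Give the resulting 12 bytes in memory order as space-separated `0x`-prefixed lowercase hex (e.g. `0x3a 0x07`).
L15: lsr op=0xab:8|rd=2:2|rs=1:2|pad=0:20 ⇒ 0xab900000 ⇒ big ab 90 00 00
L16: eor op=0x4c:8|rd=1:2|rs=0:2|pad=0:20 ⇒ 0x4c400000 ⇒ big 4c 40 00 00
L17: noop op=0xfb:8|pad=0:24 ⇒ 0xfb000000 ⇒ big fb 00 00 00

0xab 0x90 0x00 0x00 0x4c 0x40 0x00 0x00 0xfb 0x00 0x00 0x00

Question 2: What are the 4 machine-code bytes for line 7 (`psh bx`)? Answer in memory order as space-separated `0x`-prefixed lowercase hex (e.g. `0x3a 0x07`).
0x1e 0x40 0x00 0x00

line 7 (psh): pack op=0x1e:8|rd=1:2|pad=0:22 = 0x1e400000; big→ 1e 40 00 00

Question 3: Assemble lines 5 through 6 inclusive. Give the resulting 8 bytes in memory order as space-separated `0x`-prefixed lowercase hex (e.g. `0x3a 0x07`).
5. return fields op=0x43:8|pad=0:24 → word 43000000h → 43 00 00 00
6. bl fields op=0x7e:8|imm=-16:24 → word 7efffff0h → 7e ff ff f0

0x43 0x00 0x00 0x00 0x7e 0xff 0xff 0xf0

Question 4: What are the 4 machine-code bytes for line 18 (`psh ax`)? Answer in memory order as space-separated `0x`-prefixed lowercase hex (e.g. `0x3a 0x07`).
0x1e 0x00 0x00 0x00

18. psh fields op=0x1e:8|rd=0:2|pad=0:22 → word 1e000000h → 1e 00 00 00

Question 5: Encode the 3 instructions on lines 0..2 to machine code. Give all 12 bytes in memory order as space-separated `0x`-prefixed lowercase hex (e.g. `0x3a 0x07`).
0x1e 0x40 0x00 0x00 0x43 0x00 0x00 0x00 0x59 0x4c 0x8c 0x04

0. psh fields op=0x1e:8|rd=1:2|pad=0:22 → word 1e400000h → 1e 40 00 00
1. return fields op=0x43:8|pad=0:24 → word 43000000h → 43 00 00 00
2. andi fields op=0x59:8|rd=1:2|imm=822276:22 → word 594c8c04h → 59 4c 8c 04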